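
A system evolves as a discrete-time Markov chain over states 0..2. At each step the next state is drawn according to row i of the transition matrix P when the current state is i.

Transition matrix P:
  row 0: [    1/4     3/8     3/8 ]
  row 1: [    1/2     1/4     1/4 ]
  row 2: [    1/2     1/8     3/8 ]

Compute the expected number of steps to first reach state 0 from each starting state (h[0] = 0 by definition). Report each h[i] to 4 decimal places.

h = [0.0000, 2.0000, 2.0000]

First-step conditioning: h[0] = 0; for i ≠ 0, h[i] = 1 + Σ_k P[i][k]·h[k].
  h[1] = 1 + 1/4·h[1] + 1/4·h[2]
  h[2] = 1 + 1/8·h[1] + 3/8·h[2]
Solving the 2×2 linear system over states ≠ 0 gives exactly h = [0, 2, 2] (h[0] = 0 is the target).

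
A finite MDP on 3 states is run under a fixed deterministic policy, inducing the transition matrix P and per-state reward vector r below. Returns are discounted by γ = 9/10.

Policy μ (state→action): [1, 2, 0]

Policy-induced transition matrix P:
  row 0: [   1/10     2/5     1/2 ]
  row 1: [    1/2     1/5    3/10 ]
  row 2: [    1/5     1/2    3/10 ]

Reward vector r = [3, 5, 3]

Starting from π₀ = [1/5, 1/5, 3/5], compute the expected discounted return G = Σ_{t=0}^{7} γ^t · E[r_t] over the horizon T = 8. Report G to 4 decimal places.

G = 20.9790

t=0: π = [0.2000, 0.2000, 0.6000], E[r] = 3.4000, γ^t·E[r] = 3.400000, running G = 3.400000
t=1: π = [0.2400, 0.4200, 0.3400], E[r] = 3.8400, γ^t·E[r] = 3.456000, running G = 6.856000
t=2: π = [0.3020, 0.3500, 0.3480], E[r] = 3.7000, γ^t·E[r] = 2.997000, running G = 9.853000
t=3: π = [0.2748, 0.3648, 0.3604], E[r] = 3.7296, γ^t·E[r] = 2.718878, running G = 12.571878
t=4: π = [0.2820, 0.3631, 0.3550], E[r] = 3.7262, γ^t·E[r] = 2.444734, running G = 15.016612
t=5: π = [0.2807, 0.3629, 0.3564], E[r] = 3.7258, γ^t·E[r] = 2.200024, running G = 17.216636
t=6: π = [0.2808, 0.3631, 0.3561], E[r] = 3.7261, γ^t·E[r] = 1.980216, running G = 19.196852
t=7: π = [0.2808, 0.3630, 0.3562], E[r] = 3.7260, γ^t·E[r] = 1.782136, running G = 20.978988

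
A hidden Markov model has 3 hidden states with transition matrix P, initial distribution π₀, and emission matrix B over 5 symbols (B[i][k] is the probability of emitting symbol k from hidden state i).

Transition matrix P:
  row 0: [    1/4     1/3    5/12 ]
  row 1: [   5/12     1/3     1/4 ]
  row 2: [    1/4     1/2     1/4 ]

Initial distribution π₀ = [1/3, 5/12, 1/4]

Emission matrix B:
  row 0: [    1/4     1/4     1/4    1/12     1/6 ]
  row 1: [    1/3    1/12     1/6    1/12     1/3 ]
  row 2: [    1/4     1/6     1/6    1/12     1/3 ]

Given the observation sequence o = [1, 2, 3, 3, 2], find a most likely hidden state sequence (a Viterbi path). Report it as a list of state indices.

t=0: δ = [8.333e-02, 3.472e-02, 4.167e-02]  (obs o_0=1)
t=1: δ = [5.208e-03, 4.630e-03, 5.787e-03]  ψ = [0, 0, 0]  (obs o_1=2)
t=2: δ = [1.608e-04, 2.411e-04, 1.808e-04]  ψ = [1, 2, 0]  (obs o_2=3)
t=3: δ = [8.372e-06, 7.535e-06, 5.582e-06]  ψ = [1, 2, 0]  (obs o_3=3)
t=4: δ = [7.849e-07, 4.651e-07, 5.814e-07]  ψ = [1, 0, 0]  (obs o_4=2)
backtrack: best end state = 0; path = [0, 0, 2, 1, 0]

path = [0, 0, 2, 1, 0]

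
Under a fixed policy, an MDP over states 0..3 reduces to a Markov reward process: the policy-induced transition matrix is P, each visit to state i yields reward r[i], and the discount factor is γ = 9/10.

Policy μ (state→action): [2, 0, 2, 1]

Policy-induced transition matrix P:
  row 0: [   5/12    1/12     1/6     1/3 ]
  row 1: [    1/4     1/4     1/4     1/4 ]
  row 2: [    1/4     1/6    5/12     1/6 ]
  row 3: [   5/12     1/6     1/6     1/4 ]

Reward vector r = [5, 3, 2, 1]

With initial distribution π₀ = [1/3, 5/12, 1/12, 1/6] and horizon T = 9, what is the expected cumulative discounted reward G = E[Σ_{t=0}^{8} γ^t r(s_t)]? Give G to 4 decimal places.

t=0: π = [0.3333, 0.4167, 0.0833, 0.1667], E[r] = 3.2500, γ^t·E[r] = 3.250000, running G = 3.250000
t=1: π = [0.3333, 0.1736, 0.2222, 0.2708], E[r] = 2.9028, γ^t·E[r] = 2.612500, running G = 5.862500
t=2: π = [0.3507, 0.1534, 0.2367, 0.2593], E[r] = 2.9462, γ^t·E[r] = 2.386406, running G = 8.248906
t=3: π = [0.3517, 0.1502, 0.2386, 0.2595], E[r] = 2.9457, γ^t·E[r] = 2.147414, running G = 10.396320
t=4: π = [0.3519, 0.1499, 0.2388, 0.2594], E[r] = 2.9460, γ^t·E[r] = 1.932897, running G = 12.329217
t=5: π = [0.3519, 0.1498, 0.2389, 0.2594], E[r] = 2.9461, γ^t·E[r] = 1.739617, running G = 14.068834
t=6: π = [0.3519, 0.1498, 0.2389, 0.2594], E[r] = 2.9461, γ^t·E[r] = 1.565658, running G = 15.634492
t=7: π = [0.3519, 0.1498, 0.2389, 0.2594], E[r] = 2.9461, γ^t·E[r] = 1.409092, running G = 17.043584
t=8: π = [0.3519, 0.1498, 0.2389, 0.2594], E[r] = 2.9461, γ^t·E[r] = 1.268183, running G = 18.311767

G = 18.3118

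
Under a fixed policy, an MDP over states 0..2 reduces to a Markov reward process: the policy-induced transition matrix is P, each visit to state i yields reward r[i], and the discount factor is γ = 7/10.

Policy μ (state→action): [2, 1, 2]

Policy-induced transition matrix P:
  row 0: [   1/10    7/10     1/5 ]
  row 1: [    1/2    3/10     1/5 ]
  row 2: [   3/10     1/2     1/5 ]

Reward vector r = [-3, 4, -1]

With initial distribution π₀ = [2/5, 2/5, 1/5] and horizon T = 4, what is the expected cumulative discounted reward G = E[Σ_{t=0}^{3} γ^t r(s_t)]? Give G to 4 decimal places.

G = 1.3849

t=0: π = [0.4000, 0.4000, 0.2000], E[r] = 0.2000, γ^t·E[r] = 0.200000, running G = 0.200000
t=1: π = [0.3000, 0.5000, 0.2000], E[r] = 0.9000, γ^t·E[r] = 0.630000, running G = 0.830000
t=2: π = [0.3400, 0.4600, 0.2000], E[r] = 0.6200, γ^t·E[r] = 0.303800, running G = 1.133800
t=3: π = [0.3240, 0.4760, 0.2000], E[r] = 0.7320, γ^t·E[r] = 0.251076, running G = 1.384876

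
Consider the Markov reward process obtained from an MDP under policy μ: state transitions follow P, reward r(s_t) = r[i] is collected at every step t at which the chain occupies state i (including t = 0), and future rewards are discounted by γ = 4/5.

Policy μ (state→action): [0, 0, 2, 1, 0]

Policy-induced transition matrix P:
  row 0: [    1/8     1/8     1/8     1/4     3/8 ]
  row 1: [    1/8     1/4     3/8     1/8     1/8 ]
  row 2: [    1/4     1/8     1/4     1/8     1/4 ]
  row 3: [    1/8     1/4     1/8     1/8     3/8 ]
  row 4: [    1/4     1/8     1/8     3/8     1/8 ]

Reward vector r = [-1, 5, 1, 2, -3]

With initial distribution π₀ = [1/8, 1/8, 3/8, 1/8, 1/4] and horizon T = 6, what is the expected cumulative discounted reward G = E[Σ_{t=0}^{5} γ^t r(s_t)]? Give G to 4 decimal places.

G = 1.7904

t=0: π = [0.1250, 0.1250, 0.3750, 0.1250, 0.2500], E[r] = 0.3750, γ^t·E[r] = 0.375000, running G = 0.375000
t=1: π = [0.2031, 0.1563, 0.2031, 0.2031, 0.2344], E[r] = 0.4844, γ^t·E[r] = 0.387500, running G = 0.762500
t=2: π = [0.1797, 0.1699, 0.1895, 0.2090, 0.2520], E[r] = 0.5215, γ^t·E[r] = 0.333750, running G = 1.096250
t=3: π = [0.1802, 0.1724, 0.1912, 0.2104, 0.2458], E[r] = 0.5562, γ^t·E[r] = 0.284750, running G = 1.381000
t=4: π = [0.1796, 0.1729, 0.1920, 0.2090, 0.2466], E[r] = 0.5549, γ^t·E[r] = 0.227300, running G = 1.608300
t=5: π = [0.1798, 0.1727, 0.1922, 0.2091, 0.2462], E[r] = 0.5558, γ^t·E[r] = 0.182115, running G = 1.790415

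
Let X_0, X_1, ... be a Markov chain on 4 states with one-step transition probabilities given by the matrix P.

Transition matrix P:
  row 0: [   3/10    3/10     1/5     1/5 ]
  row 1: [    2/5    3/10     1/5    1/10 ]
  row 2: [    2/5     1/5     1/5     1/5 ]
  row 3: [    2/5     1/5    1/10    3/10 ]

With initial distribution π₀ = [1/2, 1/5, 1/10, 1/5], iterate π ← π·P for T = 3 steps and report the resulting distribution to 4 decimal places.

t=0: π = [0.5000, 0.2000, 0.1000, 0.2000]
t=1: π = [0.3500, 0.2700, 0.1800, 0.2000]
t=2: π = [0.3650, 0.2620, 0.1800, 0.1930]
t=3: π = [0.3635, 0.2627, 0.1807, 0.1931]

π = [0.3635, 0.2627, 0.1807, 0.1931]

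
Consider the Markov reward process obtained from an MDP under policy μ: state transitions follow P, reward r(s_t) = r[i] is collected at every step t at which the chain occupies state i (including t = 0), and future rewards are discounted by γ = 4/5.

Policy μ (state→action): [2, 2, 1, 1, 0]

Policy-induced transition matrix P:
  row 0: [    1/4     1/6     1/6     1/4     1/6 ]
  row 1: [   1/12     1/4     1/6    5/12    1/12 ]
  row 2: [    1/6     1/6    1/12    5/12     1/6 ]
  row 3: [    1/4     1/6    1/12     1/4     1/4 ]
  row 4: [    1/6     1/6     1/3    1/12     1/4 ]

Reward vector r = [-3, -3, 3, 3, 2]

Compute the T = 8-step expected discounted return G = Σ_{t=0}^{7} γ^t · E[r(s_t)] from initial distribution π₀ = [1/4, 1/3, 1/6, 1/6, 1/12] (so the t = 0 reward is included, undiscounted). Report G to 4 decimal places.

t=0: π = [0.2500, 0.3333, 0.1667, 0.1667, 0.0833], E[r] = -0.5833, γ^t·E[r] = -0.583333, running G = -0.583333
t=1: π = [0.1736, 0.1944, 0.1528, 0.3194, 0.1597], E[r] = 0.6319, γ^t·E[r] = 0.505556, running G = -0.077778
t=2: π = [0.1916, 0.1829, 0.1539, 0.2813, 0.1904], E[r] = 0.5631, γ^t·E[r] = 0.360370, running G = 0.282593
t=3: π = [0.1908, 0.1819, 0.1621, 0.2744, 0.1907], E[r] = 0.5729, γ^t·E[r] = 0.293309, running G = 0.575901
t=4: π = [0.1903, 0.1818, 0.1621, 0.2756, 0.1903], E[r] = 0.5771, γ^t·E[r] = 0.236387, running G = 0.812288
t=5: π = [0.1903, 0.1818, 0.1619, 0.2756, 0.1903], E[r] = 0.5768, γ^t·E[r] = 0.188990, running G = 1.001278
t=6: π = [0.1903, 0.1818, 0.1619, 0.2756, 0.1903], E[r] = 0.5767, γ^t·E[r] = 0.151175, running G = 1.152454
t=7: π = [0.1903, 0.1818, 0.1619, 0.2756, 0.1903], E[r] = 0.5767, γ^t·E[r] = 0.120944, running G = 1.273397

G = 1.2734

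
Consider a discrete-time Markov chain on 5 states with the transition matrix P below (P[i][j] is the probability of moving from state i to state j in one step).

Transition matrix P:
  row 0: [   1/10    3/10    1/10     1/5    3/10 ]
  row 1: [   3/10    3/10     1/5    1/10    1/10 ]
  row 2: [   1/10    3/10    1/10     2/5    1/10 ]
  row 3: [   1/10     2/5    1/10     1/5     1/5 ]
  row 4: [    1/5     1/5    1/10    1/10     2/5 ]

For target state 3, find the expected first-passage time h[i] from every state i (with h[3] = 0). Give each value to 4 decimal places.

h = [5.7612, 6.0892, 4.4882, 0.0000, 6.3648]

First-step conditioning: h[3] = 0; for i ≠ 3, h[i] = 1 + Σ_k P[i][k]·h[k].
  h[0] = 1 + 1/10·h[0] + 3/10·h[1] + 1/10·h[2] + 3/10·h[4]
  h[1] = 1 + 3/10·h[0] + 3/10·h[1] + 1/5·h[2] + 1/10·h[4]
  h[2] = 1 + 1/10·h[0] + 3/10·h[1] + 1/10·h[2] + 1/10·h[4]
  h[4] = 1 + 1/5·h[0] + 1/5·h[1] + 1/10·h[2] + 2/5·h[4]
Solving the 4×4 linear system over states ≠ 3 gives exactly h = [2195/381, 2320/381, 570/127, 0, 2425/381] (h[3] = 0 is the target).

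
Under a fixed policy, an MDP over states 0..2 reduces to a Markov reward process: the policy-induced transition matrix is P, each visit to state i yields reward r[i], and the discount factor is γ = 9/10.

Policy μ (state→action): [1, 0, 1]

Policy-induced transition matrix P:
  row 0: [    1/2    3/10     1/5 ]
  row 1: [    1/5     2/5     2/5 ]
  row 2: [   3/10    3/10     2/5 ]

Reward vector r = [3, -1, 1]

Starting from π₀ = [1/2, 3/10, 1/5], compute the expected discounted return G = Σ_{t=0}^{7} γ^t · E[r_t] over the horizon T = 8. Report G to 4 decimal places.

G = 6.1831

t=0: π = [0.5000, 0.3000, 0.2000], E[r] = 1.4000, γ^t·E[r] = 1.400000, running G = 1.400000
t=1: π = [0.3700, 0.3300, 0.3000], E[r] = 1.0800, γ^t·E[r] = 0.972000, running G = 2.372000
t=2: π = [0.3410, 0.3330, 0.3260], E[r] = 1.0160, γ^t·E[r] = 0.822960, running G = 3.194960
t=3: π = [0.3349, 0.3333, 0.3318], E[r] = 1.0032, γ^t·E[r] = 0.731333, running G = 3.926293
t=4: π = [0.3337, 0.3333, 0.3330], E[r] = 1.0006, γ^t·E[r] = 0.656520, running G = 4.582813
t=5: π = [0.3334, 0.3333, 0.3333], E[r] = 1.0001, γ^t·E[r] = 0.590566, running G = 5.173378
t=6: π = [0.3333, 0.3333, 0.3333], E[r] = 1.0000, γ^t·E[r] = 0.531455, running G = 5.704833
t=7: π = [0.3333, 0.3333, 0.3333], E[r] = 1.0000, γ^t·E[r] = 0.478299, running G = 6.183132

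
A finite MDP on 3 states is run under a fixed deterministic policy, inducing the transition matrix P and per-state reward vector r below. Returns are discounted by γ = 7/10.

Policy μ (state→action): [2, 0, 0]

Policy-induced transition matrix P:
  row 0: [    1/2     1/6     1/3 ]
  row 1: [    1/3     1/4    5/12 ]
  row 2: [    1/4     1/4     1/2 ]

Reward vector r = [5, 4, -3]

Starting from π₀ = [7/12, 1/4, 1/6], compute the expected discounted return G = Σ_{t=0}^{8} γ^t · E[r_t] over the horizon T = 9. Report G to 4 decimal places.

t=0: π = [0.5833, 0.2500, 0.1667], E[r] = 3.4167, γ^t·E[r] = 3.416667, running G = 3.416667
t=1: π = [0.4167, 0.2014, 0.3819], E[r] = 1.7431, γ^t·E[r] = 1.220139, running G = 4.636806
t=2: π = [0.3709, 0.2153, 0.4138], E[r] = 1.4745, γ^t·E[r] = 0.722523, running G = 5.359329
t=3: π = [0.3607, 0.2191, 0.4202], E[r] = 1.4190, γ^t·E[r] = 0.486727, running G = 5.846056
t=4: π = [0.3584, 0.2199, 0.4216], E[r] = 1.4070, γ^t·E[r] = 0.337825, running G = 6.183881
t=5: π = [0.3579, 0.2201, 0.4219], E[r] = 1.4044, γ^t·E[r] = 0.236038, running G = 6.419918
t=6: π = [0.3578, 0.2202, 0.4220], E[r] = 1.4038, γ^t·E[r] = 0.165159, running G = 6.585077
t=7: π = [0.3578, 0.2202, 0.4220], E[r] = 1.4037, γ^t·E[r] = 0.115601, running G = 6.700679
t=8: π = [0.3578, 0.2202, 0.4220], E[r] = 1.4037, γ^t·E[r] = 0.080919, running G = 6.781598

G = 6.7816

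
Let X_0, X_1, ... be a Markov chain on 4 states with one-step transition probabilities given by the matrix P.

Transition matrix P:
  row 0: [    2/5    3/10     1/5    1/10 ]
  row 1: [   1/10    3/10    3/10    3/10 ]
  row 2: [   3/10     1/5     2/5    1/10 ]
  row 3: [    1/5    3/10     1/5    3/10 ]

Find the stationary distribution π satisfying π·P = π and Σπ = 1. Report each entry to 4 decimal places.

π = [0.2515, 0.2716, 0.2840, 0.1929]

Balance equations π_j = Σ_i π_i·P[i][j]:
  π_0 = 2/5·π_0 + 1/10·π_1 + 3/10·π_2 + 1/5·π_3
  π_1 = 3/10·π_0 + 3/10·π_1 + 1/5·π_2 + 3/10·π_3
  π_2 = 1/5·π_0 + 3/10·π_1 + 2/5·π_2 + 1/5·π_3
  normalize: π_0 + π_1 + π_2 + π_3 = 1
Solving the linear system gives exactly π = [163/648, 22/81, 23/81, 125/648].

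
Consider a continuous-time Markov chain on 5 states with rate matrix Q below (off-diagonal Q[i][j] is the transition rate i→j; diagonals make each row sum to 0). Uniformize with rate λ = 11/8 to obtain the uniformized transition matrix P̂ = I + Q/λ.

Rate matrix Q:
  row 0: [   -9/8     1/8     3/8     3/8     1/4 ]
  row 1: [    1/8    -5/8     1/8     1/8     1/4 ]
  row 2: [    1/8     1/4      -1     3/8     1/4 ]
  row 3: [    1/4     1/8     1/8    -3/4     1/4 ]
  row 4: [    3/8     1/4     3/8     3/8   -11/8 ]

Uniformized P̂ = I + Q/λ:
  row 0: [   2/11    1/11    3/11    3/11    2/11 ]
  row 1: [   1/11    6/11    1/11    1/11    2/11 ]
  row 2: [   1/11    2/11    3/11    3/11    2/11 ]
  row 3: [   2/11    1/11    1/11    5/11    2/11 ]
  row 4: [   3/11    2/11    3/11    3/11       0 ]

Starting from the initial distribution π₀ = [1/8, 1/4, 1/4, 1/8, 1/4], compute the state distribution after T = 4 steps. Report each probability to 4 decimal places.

t=0: π = [0.1250, 0.2500, 0.2500, 0.1250, 0.2500]
t=1: π = [0.1591, 0.2500, 0.2045, 0.2500, 0.1364]
t=2: π = [0.1529, 0.2355, 0.1818, 0.2727, 0.1570]
t=3: π = [0.1582, 0.2288, 0.1803, 0.2795, 0.1533]
t=4: π = [0.1586, 0.2252, 0.1803, 0.2819, 0.1540]

π = [0.1586, 0.2252, 0.1803, 0.2819, 0.1540]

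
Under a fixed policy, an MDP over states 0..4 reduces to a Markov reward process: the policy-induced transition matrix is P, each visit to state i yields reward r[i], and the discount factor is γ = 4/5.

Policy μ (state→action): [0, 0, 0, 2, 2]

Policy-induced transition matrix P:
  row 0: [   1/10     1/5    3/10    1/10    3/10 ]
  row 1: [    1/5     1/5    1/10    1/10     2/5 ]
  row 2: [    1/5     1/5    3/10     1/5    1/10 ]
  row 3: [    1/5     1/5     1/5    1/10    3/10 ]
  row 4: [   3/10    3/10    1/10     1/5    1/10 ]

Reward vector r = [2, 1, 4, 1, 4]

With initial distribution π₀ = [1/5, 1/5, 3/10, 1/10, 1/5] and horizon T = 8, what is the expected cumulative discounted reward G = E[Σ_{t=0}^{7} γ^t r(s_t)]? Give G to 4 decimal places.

G = 10.5839

t=0: π = [0.2000, 0.2000, 0.3000, 0.1000, 0.2000], E[r] = 2.7000, γ^t·E[r] = 2.700000, running G = 2.700000
t=1: π = [0.2000, 0.2200, 0.2100, 0.1500, 0.2200], E[r] = 2.4900, γ^t·E[r] = 1.992000, running G = 4.692000
t=2: π = [0.2020, 0.2220, 0.1970, 0.1430, 0.2360], E[r] = 2.5010, γ^t·E[r] = 1.600640, running G = 6.292640
t=3: π = [0.2034, 0.2236, 0.1941, 0.1433, 0.2356], E[r] = 2.4925, γ^t·E[r] = 1.276160, running G = 7.568800
t=4: π = [0.2032, 0.2236, 0.1938, 0.1430, 0.2364], E[r] = 2.4940, γ^t·E[r] = 1.021530, running G = 8.590330
t=5: π = [0.2033, 0.2236, 0.1937, 0.1430, 0.2363], E[r] = 2.4934, γ^t·E[r] = 0.817024, running G = 9.407354
t=6: π = [0.2033, 0.2236, 0.1937, 0.1430, 0.2364], E[r] = 2.4935, γ^t·E[r] = 0.653658, running G = 10.061012
t=7: π = [0.2033, 0.2236, 0.1937, 0.1430, 0.2363], E[r] = 2.4935, γ^t·E[r] = 0.522916, running G = 10.583928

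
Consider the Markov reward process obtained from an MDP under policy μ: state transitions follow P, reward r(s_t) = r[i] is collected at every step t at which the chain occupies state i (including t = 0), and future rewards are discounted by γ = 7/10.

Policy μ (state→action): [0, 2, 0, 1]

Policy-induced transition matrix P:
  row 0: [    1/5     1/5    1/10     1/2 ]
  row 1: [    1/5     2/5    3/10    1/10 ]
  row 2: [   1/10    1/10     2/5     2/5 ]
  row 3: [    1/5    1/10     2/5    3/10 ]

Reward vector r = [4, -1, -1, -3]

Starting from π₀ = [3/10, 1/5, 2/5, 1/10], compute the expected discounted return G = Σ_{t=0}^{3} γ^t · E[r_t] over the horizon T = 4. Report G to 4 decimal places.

G = -1.0171

t=0: π = [0.3000, 0.2000, 0.4000, 0.1000], E[r] = 0.3000, γ^t·E[r] = 0.300000, running G = 0.300000
t=1: π = [0.1600, 0.1900, 0.2900, 0.3600], E[r] = -0.9200, γ^t·E[r] = -0.644000, running G = -0.344000
t=2: π = [0.1710, 0.1730, 0.3330, 0.3230], E[r] = -0.7910, γ^t·E[r] = -0.387590, running G = -0.731590
t=3: π = [0.1667, 0.1690, 0.3314, 0.3329], E[r] = -0.8323, γ^t·E[r] = -0.285479, running G = -1.017069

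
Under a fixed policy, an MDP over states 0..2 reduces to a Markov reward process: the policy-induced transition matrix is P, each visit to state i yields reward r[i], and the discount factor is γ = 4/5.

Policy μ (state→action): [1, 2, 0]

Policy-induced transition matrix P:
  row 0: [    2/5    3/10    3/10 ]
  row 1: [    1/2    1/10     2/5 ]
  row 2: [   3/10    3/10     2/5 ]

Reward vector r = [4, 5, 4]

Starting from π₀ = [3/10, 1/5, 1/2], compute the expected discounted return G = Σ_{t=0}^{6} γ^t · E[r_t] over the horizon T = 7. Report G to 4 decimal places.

G = 16.7504

t=0: π = [0.3000, 0.2000, 0.5000], E[r] = 4.2000, γ^t·E[r] = 4.200000, running G = 4.200000
t=1: π = [0.3700, 0.2600, 0.3700], E[r] = 4.2600, γ^t·E[r] = 3.408000, running G = 7.608000
t=2: π = [0.3890, 0.2480, 0.3630], E[r] = 4.2480, γ^t·E[r] = 2.718720, running G = 10.326720
t=3: π = [0.3885, 0.2504, 0.3611], E[r] = 4.2504, γ^t·E[r] = 2.176205, running G = 12.502925
t=4: π = [0.3889, 0.2499, 0.3612], E[r] = 4.2499, γ^t·E[r] = 1.740767, running G = 14.243692
t=5: π = [0.3889, 0.2500, 0.3611], E[r] = 4.2500, γ^t·E[r] = 1.392645, running G = 15.636337
t=6: π = [0.3889, 0.2500, 0.3611], E[r] = 4.2500, γ^t·E[r] = 1.114111, running G = 16.750448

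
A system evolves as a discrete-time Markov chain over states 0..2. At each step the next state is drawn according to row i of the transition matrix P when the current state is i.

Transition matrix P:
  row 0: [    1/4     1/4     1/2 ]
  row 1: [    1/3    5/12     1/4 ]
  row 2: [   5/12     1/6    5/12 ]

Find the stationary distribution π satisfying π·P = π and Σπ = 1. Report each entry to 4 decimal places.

π = [0.3386, 0.2598, 0.4016]

Balance equations π_j = Σ_i π_i·P[i][j]:
  π_0 = 1/4·π_0 + 1/3·π_1 + 5/12·π_2
  π_1 = 1/4·π_0 + 5/12·π_1 + 1/6·π_2
  normalize: π_0 + π_1 + π_2 = 1
Solving the linear system gives exactly π = [43/127, 33/127, 51/127].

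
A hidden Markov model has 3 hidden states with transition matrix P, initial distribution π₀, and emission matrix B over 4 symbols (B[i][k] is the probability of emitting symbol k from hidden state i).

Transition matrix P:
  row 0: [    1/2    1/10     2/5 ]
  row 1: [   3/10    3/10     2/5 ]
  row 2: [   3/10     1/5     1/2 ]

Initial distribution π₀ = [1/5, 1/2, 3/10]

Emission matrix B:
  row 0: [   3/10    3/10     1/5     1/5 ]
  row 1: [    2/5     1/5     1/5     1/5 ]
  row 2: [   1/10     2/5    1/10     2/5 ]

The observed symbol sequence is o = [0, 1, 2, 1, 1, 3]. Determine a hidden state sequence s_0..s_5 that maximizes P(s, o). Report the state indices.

path = [1, 2, 2, 2, 2, 2]

t=0: δ = [6.000e-02, 2.000e-01, 3.000e-02]  (obs o_0=0)
t=1: δ = [1.800e-02, 1.200e-02, 3.200e-02]  ψ = [1, 1, 1]  (obs o_1=1)
t=2: δ = [1.920e-03, 1.280e-03, 1.600e-03]  ψ = [2, 2, 2]  (obs o_2=2)
t=3: δ = [2.880e-04, 7.680e-05, 3.200e-04]  ψ = [0, 1, 2]  (obs o_3=1)
t=4: δ = [4.320e-05, 1.280e-05, 6.400e-05]  ψ = [0, 2, 2]  (obs o_4=1)
t=5: δ = [4.320e-06, 2.560e-06, 1.280e-05]  ψ = [0, 2, 2]  (obs o_5=3)
backtrack: best end state = 2; path = [1, 2, 2, 2, 2, 2]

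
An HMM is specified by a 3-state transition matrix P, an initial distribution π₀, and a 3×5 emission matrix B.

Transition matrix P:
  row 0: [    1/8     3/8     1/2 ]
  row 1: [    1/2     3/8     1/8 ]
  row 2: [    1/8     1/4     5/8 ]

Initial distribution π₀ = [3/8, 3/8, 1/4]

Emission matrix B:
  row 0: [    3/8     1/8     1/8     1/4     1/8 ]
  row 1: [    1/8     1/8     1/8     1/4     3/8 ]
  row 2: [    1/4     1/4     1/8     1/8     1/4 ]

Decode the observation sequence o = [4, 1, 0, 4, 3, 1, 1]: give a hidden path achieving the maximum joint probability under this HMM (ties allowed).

t=0: δ = [4.688e-02, 1.406e-01, 6.250e-02]  (obs o_0=4)
t=1: δ = [8.789e-03, 6.592e-03, 9.766e-03]  ψ = [1, 1, 2]  (obs o_1=1)
t=2: δ = [1.236e-03, 4.120e-04, 1.526e-03]  ψ = [1, 0, 2]  (obs o_2=0)
t=3: δ = [2.575e-05, 1.738e-04, 2.384e-04]  ψ = [1, 0, 2]  (obs o_3=4)
t=4: δ = [2.173e-05, 1.629e-05, 1.863e-05]  ψ = [1, 1, 2]  (obs o_4=3)
t=5: δ = [1.018e-06, 1.018e-06, 2.910e-06]  ψ = [1, 0, 2]  (obs o_5=1)
t=6: δ = [6.365e-08, 9.095e-08, 4.547e-07]  ψ = [1, 2, 2]  (obs o_6=1)
backtrack: best end state = 2; path = [2, 2, 2, 2, 2, 2, 2]

path = [2, 2, 2, 2, 2, 2, 2]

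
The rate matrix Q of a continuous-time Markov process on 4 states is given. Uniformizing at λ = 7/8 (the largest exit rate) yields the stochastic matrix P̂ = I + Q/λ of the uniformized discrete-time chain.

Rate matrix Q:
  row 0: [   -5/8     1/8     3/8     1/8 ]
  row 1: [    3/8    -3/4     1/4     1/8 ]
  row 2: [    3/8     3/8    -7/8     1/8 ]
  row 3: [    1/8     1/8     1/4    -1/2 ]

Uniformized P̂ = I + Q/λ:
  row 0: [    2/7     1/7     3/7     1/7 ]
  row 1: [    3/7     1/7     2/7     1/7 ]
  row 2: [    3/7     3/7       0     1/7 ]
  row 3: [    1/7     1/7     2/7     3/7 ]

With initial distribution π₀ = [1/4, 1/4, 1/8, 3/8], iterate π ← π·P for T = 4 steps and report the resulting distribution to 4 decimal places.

π = [0.3242, 0.2174, 0.2572, 0.2012]

t=0: π = [0.2500, 0.2500, 0.1250, 0.3750]
t=1: π = [0.2857, 0.1786, 0.2857, 0.2500]
t=2: π = [0.3163, 0.2245, 0.2449, 0.2143]
t=3: π = [0.3222, 0.2128, 0.2609, 0.2041]
t=4: π = [0.3242, 0.2174, 0.2572, 0.2012]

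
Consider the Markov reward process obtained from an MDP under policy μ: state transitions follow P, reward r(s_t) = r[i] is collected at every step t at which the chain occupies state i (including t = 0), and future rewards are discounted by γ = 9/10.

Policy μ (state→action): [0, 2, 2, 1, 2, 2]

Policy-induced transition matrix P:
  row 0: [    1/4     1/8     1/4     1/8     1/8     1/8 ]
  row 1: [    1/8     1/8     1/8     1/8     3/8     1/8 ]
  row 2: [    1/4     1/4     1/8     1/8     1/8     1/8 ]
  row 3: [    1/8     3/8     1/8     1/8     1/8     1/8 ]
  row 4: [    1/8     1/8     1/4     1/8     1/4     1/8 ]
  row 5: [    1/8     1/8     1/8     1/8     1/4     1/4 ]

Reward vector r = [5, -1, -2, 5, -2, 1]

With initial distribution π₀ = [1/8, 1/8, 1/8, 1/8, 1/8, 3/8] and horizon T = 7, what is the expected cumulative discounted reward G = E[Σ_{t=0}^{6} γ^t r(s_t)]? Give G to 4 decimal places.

G = 3.7457

t=0: π = [0.1250, 0.1250, 0.1250, 0.1250, 0.1250, 0.3750], E[r] = 1.0000, γ^t·E[r] = 1.000000, running G = 1.000000
t=1: π = [0.1563, 0.1719, 0.1563, 0.1250, 0.2188, 0.1719], E[r] = 0.6563, γ^t·E[r] = 0.590625, running G = 1.590625
t=2: π = [0.1641, 0.1758, 0.1719, 0.1250, 0.2168, 0.1465], E[r] = 0.6387, γ^t·E[r] = 0.517324, running G = 2.107949
t=3: π = [0.1670, 0.1777, 0.1726, 0.1250, 0.2144, 0.1433], E[r] = 0.6516, γ^t·E[r] = 0.475025, running G = 2.582974
t=4: π = [0.1674, 0.1778, 0.1727, 0.1250, 0.2141, 0.1429], E[r] = 0.6537, γ^t·E[r] = 0.428904, running G = 3.011878
t=5: π = [0.1675, 0.1778, 0.1727, 0.1250, 0.2141, 0.1429], E[r] = 0.6540, γ^t·E[r] = 0.386198, running G = 3.398076
t=6: π = [0.1675, 0.1778, 0.1727, 0.1250, 0.2141, 0.1429], E[r] = 0.6541, γ^t·E[r] = 0.347615, running G = 3.745690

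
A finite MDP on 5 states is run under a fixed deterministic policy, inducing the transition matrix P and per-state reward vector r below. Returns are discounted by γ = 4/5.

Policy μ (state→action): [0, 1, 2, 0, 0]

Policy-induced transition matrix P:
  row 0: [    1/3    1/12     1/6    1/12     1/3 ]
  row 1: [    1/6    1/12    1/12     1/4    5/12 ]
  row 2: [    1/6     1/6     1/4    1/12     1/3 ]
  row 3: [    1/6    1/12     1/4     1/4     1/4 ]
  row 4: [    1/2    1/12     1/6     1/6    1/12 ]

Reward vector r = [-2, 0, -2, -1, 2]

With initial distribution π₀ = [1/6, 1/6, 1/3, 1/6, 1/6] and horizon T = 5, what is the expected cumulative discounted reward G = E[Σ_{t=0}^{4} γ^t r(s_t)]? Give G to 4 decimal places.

G = -2.1504

t=0: π = [0.1667, 0.1667, 0.3333, 0.1667, 0.1667], E[r] = -0.8333, γ^t·E[r] = -0.833333, running G = -0.833333
t=1: π = [0.2500, 0.1111, 0.1944, 0.1528, 0.2917], E[r] = -0.4583, γ^t·E[r] = -0.366667, running G = -1.200000
t=2: π = [0.3056, 0.0995, 0.1863, 0.1516, 0.2569], E[r] = -0.6215, γ^t·E[r] = -0.397778, running G = -1.597778
t=3: π = [0.3032, 0.0989, 0.1865, 0.1466, 0.2648], E[r] = -0.5966, γ^t·E[r] = -0.305481, running G = -1.903259
t=4: π = [0.3055, 0.0989, 0.1862, 0.1463, 0.2632], E[r] = -0.6033, γ^t·E[r] = -0.247101, running G = -2.150360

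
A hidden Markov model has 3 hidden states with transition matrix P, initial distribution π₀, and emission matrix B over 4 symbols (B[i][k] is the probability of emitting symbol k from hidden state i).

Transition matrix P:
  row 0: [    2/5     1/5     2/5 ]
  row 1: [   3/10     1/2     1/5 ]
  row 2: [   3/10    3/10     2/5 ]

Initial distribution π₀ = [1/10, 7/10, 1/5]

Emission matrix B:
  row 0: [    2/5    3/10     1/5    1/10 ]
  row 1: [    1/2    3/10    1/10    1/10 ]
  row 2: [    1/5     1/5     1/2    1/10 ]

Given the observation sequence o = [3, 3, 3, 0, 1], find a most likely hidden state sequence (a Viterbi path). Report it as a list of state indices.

t=0: δ = [1.000e-02, 7.000e-02, 2.000e-02]  (obs o_0=3)
t=1: δ = [2.100e-03, 3.500e-03, 1.400e-03]  ψ = [1, 1, 1]  (obs o_1=3)
t=2: δ = [1.050e-04, 1.750e-04, 8.400e-05]  ψ = [1, 1, 0]  (obs o_2=3)
t=3: δ = [2.100e-05, 4.375e-05, 8.400e-06]  ψ = [1, 1, 0]  (obs o_3=0)
t=4: δ = [3.937e-06, 6.563e-06, 1.750e-06]  ψ = [1, 1, 1]  (obs o_4=1)
backtrack: best end state = 1; path = [1, 1, 1, 1, 1]

path = [1, 1, 1, 1, 1]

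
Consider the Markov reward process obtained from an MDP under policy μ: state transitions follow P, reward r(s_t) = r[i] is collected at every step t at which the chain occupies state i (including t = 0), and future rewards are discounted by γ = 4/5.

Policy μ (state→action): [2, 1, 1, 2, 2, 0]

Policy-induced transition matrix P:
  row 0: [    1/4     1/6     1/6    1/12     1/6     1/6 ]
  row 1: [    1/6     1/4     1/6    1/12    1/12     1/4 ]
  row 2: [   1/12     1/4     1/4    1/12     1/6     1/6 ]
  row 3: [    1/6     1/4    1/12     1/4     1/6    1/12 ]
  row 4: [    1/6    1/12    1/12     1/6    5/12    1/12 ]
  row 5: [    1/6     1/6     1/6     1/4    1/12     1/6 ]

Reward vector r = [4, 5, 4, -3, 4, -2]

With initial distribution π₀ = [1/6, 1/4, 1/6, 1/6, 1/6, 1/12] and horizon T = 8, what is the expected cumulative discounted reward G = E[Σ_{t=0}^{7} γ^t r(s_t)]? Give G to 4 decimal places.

t=0: π = [0.1667, 0.2500, 0.1667, 0.1667, 0.1667, 0.0833], E[r] = 2.5833, γ^t·E[r] = 2.583333, running G = 2.583333
t=1: π = [0.1667, 0.2014, 0.1528, 0.1389, 0.1806, 0.1597], E[r] = 2.2708, γ^t·E[r] = 1.816667, running G = 4.400000
t=2: π = [0.1678, 0.1927, 0.1528, 0.1481, 0.1817, 0.1568], E[r] = 2.2147, γ^t·E[r] = 1.417407, running G = 5.817407
t=3: π = [0.1679, 0.1927, 0.1519, 0.1493, 0.1830, 0.1552], E[r] = 2.2161, γ^t·E[r] = 1.134642, running G = 6.952049
t=4: π = [0.1680, 0.1926, 0.1516, 0.1493, 0.1834, 0.1550], E[r] = 2.2170, γ^t·E[r] = 0.908091, running G = 7.860140
t=5: π = [0.1680, 0.1925, 0.1516, 0.1493, 0.1836, 0.1550], E[r] = 2.2172, γ^t·E[r] = 0.726524, running G = 8.586664
t=6: π = [0.1680, 0.1925, 0.1516, 0.1494, 0.1836, 0.1550], E[r] = 2.2172, γ^t·E[r] = 0.581232, running G = 9.167896
t=7: π = [0.1680, 0.1925, 0.1516, 0.1494, 0.1836, 0.1550], E[r] = 2.2172, γ^t·E[r] = 0.464989, running G = 9.632886

G = 9.6329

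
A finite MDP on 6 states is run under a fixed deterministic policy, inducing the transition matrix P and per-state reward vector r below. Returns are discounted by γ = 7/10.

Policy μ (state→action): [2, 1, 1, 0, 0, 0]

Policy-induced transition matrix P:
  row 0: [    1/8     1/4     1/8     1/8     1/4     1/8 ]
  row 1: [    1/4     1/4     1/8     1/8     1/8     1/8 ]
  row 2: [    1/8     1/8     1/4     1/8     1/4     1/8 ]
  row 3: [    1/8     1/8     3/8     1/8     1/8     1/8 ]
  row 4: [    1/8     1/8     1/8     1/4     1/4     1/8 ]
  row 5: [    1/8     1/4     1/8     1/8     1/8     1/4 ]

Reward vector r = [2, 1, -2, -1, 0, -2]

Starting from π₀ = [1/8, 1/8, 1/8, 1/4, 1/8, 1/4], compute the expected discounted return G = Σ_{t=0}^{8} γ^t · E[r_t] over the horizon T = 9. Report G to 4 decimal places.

G = -1.3843

t=0: π = [0.1250, 0.1250, 0.1250, 0.2500, 0.1250, 0.2500], E[r] = -0.6250, γ^t·E[r] = -0.625000, running G = -0.625000
t=1: π = [0.1406, 0.1875, 0.2031, 0.1406, 0.1719, 0.1563], E[r] = -0.3906, γ^t·E[r] = -0.273438, running G = -0.898438
t=2: π = [0.1484, 0.1855, 0.1855, 0.1465, 0.1895, 0.1445], E[r] = -0.3242, γ^t·E[r] = -0.158867, running G = -1.057305
t=3: π = [0.1482, 0.1848, 0.1848, 0.1487, 0.1904, 0.1431], E[r] = -0.3232, γ^t·E[r] = -0.110872, running G = -1.168177
t=4: π = [0.1481, 0.1845, 0.1853, 0.1488, 0.1904, 0.1429], E[r] = -0.3244, γ^t·E[r] = -0.077889, running G = -1.246066
t=5: π = [0.1481, 0.1844, 0.1854, 0.1488, 0.1905, 0.1429], E[r] = -0.3247, γ^t·E[r] = -0.054569, running G = -1.300635
t=6: π = [0.1481, 0.1844, 0.1854, 0.1488, 0.1905, 0.1429], E[r] = -0.3247, γ^t·E[r] = -0.038205, running G = -1.338840
t=7: π = [0.1481, 0.1844, 0.1854, 0.1488, 0.1905, 0.1429], E[r] = -0.3248, γ^t·E[r] = -0.026745, running G = -1.365584
t=8: π = [0.1481, 0.1844, 0.1854, 0.1488, 0.1905, 0.1429], E[r] = -0.3248, γ^t·E[r] = -0.018721, running G = -1.384306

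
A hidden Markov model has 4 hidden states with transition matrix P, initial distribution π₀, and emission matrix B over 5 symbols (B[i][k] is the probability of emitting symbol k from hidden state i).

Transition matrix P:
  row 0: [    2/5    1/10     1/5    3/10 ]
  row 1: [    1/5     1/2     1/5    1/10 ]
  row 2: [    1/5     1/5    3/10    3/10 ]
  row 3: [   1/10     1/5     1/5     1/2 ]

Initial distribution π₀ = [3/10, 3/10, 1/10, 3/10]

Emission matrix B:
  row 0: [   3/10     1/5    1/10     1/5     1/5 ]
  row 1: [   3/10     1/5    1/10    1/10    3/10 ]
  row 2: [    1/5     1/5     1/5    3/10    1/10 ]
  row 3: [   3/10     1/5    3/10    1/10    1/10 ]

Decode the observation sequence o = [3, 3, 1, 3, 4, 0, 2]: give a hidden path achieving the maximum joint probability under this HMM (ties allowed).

path = [0, 0, 0, 0, 0, 3, 3]

t=0: δ = [6.000e-02, 3.000e-02, 3.000e-02, 3.000e-02]  (obs o_0=3)
t=1: δ = [4.800e-03, 1.500e-03, 3.600e-03, 1.800e-03]  ψ = [0, 1, 0, 0]  (obs o_1=3)
t=2: δ = [3.840e-04, 1.500e-04, 2.160e-04, 2.880e-04]  ψ = [0, 1, 2, 0]  (obs o_2=1)
t=3: δ = [3.072e-05, 7.500e-06, 2.304e-05, 1.440e-05]  ψ = [0, 1, 0, 3]  (obs o_3=3)
t=4: δ = [2.458e-06, 1.382e-06, 6.912e-07, 9.216e-07]  ψ = [0, 2, 2, 0]  (obs o_4=4)
t=5: δ = [2.949e-07, 2.074e-07, 9.830e-08, 2.212e-07]  ψ = [0, 1, 0, 0]  (obs o_5=0)
t=6: δ = [1.180e-08, 1.037e-08, 1.180e-08, 3.318e-08]  ψ = [0, 1, 0, 3]  (obs o_6=2)
backtrack: best end state = 3; path = [0, 0, 0, 0, 0, 3, 3]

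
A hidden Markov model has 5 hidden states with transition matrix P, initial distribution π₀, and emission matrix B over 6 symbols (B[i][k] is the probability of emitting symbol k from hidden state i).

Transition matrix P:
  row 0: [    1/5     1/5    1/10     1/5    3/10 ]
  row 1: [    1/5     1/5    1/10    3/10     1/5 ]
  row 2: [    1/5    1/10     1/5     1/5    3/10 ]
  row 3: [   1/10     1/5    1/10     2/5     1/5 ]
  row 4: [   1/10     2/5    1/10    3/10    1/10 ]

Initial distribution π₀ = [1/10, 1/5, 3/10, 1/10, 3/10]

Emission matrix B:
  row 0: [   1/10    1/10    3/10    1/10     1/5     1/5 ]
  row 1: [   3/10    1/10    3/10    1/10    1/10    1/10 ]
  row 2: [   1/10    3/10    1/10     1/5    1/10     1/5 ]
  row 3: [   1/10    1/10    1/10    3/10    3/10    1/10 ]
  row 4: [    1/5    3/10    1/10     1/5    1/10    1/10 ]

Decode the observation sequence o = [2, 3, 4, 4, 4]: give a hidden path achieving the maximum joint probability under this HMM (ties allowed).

path = [1, 3, 3, 3, 3]

t=0: δ = [3.000e-02, 6.000e-02, 3.000e-02, 1.000e-02, 3.000e-02]  (obs o_0=2)
t=1: δ = [1.200e-03, 1.200e-03, 1.200e-03, 5.400e-03, 2.400e-03]  ψ = [1, 1, 1, 1, 1]  (obs o_1=3)
t=2: δ = [1.080e-04, 1.080e-04, 5.400e-05, 6.480e-04, 1.080e-04]  ψ = [3, 3, 3, 3, 3]  (obs o_2=4)
t=3: δ = [1.296e-05, 1.296e-05, 6.480e-06, 7.776e-05, 1.296e-05]  ψ = [3, 3, 3, 3, 3]  (obs o_3=4)
t=4: δ = [1.555e-06, 1.555e-06, 7.776e-07, 9.331e-06, 1.555e-06]  ψ = [3, 3, 3, 3, 3]  (obs o_4=4)
backtrack: best end state = 3; path = [1, 3, 3, 3, 3]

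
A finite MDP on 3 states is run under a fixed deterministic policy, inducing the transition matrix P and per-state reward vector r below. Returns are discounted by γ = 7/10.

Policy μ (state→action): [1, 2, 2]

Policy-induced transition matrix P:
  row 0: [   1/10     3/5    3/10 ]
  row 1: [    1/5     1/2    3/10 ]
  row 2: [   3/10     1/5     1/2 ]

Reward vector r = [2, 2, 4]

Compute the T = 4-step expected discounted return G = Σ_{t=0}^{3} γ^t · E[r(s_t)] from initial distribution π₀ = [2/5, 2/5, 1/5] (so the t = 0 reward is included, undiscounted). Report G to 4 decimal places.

t=0: π = [0.4000, 0.4000, 0.2000], E[r] = 2.4000, γ^t·E[r] = 2.400000, running G = 2.400000
t=1: π = [0.1800, 0.4800, 0.3400], E[r] = 2.6800, γ^t·E[r] = 1.876000, running G = 4.276000
t=2: π = [0.2160, 0.4160, 0.3680], E[r] = 2.7360, γ^t·E[r] = 1.340640, running G = 5.616640
t=3: π = [0.2152, 0.4112, 0.3736], E[r] = 2.7472, γ^t·E[r] = 0.942290, running G = 6.558930

G = 6.5589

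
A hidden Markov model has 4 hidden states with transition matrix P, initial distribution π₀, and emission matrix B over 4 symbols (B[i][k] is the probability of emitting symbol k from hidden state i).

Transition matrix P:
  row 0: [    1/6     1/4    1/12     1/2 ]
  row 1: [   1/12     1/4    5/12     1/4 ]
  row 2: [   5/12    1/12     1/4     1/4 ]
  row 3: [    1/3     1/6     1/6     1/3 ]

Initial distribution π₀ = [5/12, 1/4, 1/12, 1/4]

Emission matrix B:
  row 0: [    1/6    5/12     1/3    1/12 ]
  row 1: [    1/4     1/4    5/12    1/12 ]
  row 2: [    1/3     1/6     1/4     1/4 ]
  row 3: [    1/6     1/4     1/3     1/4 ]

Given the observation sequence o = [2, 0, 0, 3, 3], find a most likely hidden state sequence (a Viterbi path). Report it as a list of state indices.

t=0: δ = [1.389e-01, 1.042e-01, 2.083e-02, 8.333e-02]  (obs o_0=2)
t=1: δ = [4.630e-03, 8.681e-03, 1.447e-02, 1.157e-02]  ψ = [3, 0, 1, 0]  (obs o_1=0)
t=2: δ = [1.005e-03, 5.425e-04, 1.206e-03, 6.430e-04]  ψ = [2, 1, 1, 3]  (obs o_2=0)
t=3: δ = [4.186e-05, 2.093e-05, 7.535e-05, 1.256e-04]  ψ = [2, 0, 2, 0]  (obs o_3=3)
t=4: δ = [3.489e-06, 1.744e-06, 5.233e-06, 1.047e-05]  ψ = [3, 3, 3, 3]  (obs o_4=3)
backtrack: best end state = 3; path = [1, 2, 0, 3, 3]

path = [1, 2, 0, 3, 3]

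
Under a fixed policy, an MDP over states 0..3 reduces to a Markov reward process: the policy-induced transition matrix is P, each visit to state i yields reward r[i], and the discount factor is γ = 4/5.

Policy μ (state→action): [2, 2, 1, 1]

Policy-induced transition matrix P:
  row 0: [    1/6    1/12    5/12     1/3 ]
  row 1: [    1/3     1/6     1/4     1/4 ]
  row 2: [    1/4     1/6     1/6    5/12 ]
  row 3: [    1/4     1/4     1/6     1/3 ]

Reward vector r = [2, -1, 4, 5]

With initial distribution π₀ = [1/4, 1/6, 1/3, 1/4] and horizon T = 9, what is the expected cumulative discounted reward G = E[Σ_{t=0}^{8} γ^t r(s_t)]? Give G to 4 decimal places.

G = 12.8676

t=0: π = [0.2500, 0.1667, 0.3333, 0.2500], E[r] = 2.9167, γ^t·E[r] = 2.916667, running G = 2.916667
t=1: π = [0.2431, 0.1667, 0.2431, 0.3472], E[r] = 3.0278, γ^t·E[r] = 2.422222, running G = 5.338889
t=2: π = [0.2436, 0.1753, 0.2413, 0.3397], E[r] = 2.9757, γ^t·E[r] = 1.904444, running G = 7.243333
t=3: π = [0.2443, 0.1747, 0.2422, 0.3388], E[r] = 2.9769, γ^t·E[r] = 1.524148, running G = 8.767481
t=4: π = [0.2442, 0.1745, 0.2423, 0.3390], E[r] = 2.9778, γ^t·E[r] = 1.219727, running G = 9.987208
t=5: π = [0.2442, 0.1746, 0.2423, 0.3390], E[r] = 2.9778, γ^t·E[r] = 0.975756, running G = 10.962964
t=6: π = [0.2442, 0.1746, 0.2423, 0.3390], E[r] = 2.9778, γ^t·E[r] = 0.780600, running G = 11.743564
t=7: π = [0.2442, 0.1746, 0.2423, 0.3390], E[r] = 2.9778, γ^t·E[r] = 0.624481, running G = 12.368045
t=8: π = [0.2442, 0.1746, 0.2423, 0.3390], E[r] = 2.9778, γ^t·E[r] = 0.499585, running G = 12.867630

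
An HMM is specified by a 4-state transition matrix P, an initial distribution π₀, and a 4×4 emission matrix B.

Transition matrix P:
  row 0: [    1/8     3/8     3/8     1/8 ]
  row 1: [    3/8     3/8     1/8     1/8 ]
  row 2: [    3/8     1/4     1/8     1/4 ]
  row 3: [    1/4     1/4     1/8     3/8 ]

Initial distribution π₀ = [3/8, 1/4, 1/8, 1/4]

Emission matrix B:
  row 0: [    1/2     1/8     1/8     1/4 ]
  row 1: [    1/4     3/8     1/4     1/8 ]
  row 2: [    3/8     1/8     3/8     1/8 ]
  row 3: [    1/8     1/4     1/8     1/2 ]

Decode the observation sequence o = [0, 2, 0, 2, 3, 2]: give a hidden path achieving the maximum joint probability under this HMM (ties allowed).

path = [0, 2, 0, 2, 0, 2]

t=0: δ = [1.875e-01, 6.250e-02, 4.688e-02, 3.125e-02]  (obs o_0=0)
t=1: δ = [2.930e-03, 1.758e-02, 2.637e-02, 2.930e-03]  ψ = [0, 0, 0, 0]  (obs o_1=2)
t=2: δ = [4.944e-03, 1.648e-03, 1.236e-03, 8.240e-04]  ψ = [2, 1, 2, 2]  (obs o_2=0)
t=3: δ = [7.725e-05, 4.635e-04, 6.952e-04, 7.725e-05]  ψ = [0, 0, 0, 0]  (obs o_3=2)
t=4: δ = [6.518e-05, 2.173e-05, 1.086e-05, 8.690e-05]  ψ = [2, 1, 2, 2]  (obs o_4=3)
t=5: δ = [2.716e-06, 6.110e-06, 9.166e-06, 4.074e-06]  ψ = [3, 0, 0, 3]  (obs o_5=2)
backtrack: best end state = 2; path = [0, 2, 0, 2, 0, 2]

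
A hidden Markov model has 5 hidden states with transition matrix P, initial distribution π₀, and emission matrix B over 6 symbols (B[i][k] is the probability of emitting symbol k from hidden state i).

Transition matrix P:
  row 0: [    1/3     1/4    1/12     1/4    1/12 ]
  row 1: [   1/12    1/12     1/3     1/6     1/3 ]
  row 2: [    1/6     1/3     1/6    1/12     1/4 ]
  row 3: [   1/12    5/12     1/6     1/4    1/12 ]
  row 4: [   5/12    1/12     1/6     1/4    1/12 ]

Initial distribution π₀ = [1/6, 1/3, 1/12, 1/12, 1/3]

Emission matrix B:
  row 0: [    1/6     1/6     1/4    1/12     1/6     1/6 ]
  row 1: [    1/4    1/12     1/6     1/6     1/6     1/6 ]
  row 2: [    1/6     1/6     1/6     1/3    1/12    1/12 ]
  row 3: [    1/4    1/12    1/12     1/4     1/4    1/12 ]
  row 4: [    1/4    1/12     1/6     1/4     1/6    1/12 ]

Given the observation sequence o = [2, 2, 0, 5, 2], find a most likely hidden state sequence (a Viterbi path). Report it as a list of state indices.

path = [4, 0, 0, 0, 0]

t=0: δ = [4.167e-02, 5.556e-02, 1.389e-02, 6.944e-03, 5.556e-02]  (obs o_0=2)
t=1: δ = [5.787e-03, 1.736e-03, 3.086e-03, 1.157e-03, 3.086e-03]  ψ = [4, 0, 1, 4, 1]  (obs o_1=2)
t=2: δ = [3.215e-04, 3.617e-04, 9.645e-05, 3.617e-04, 1.929e-04]  ψ = [0, 0, 1, 0, 2]  (obs o_2=0)
t=3: δ = [1.786e-05, 2.512e-05, 1.005e-05, 7.535e-06, 1.005e-05]  ψ = [0, 3, 1, 3, 1]  (obs o_3=5)
t=4: δ = [1.488e-06, 7.442e-07, 1.395e-06, 3.721e-07, 1.395e-06]  ψ = [0, 0, 1, 0, 1]  (obs o_4=2)
backtrack: best end state = 0; path = [4, 0, 0, 0, 0]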